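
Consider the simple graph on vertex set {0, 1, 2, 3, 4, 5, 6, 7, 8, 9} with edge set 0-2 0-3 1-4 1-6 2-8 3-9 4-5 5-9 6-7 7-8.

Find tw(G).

A width-2 tree decomposition is:
Bags: B1 = {1, 4, 5}  B2 = {1, 5, 6}  B3 = {5, 6, 7}  B4 = {5, 7, 8}  B5 = {2, 5, 8}  B6 = {0, 2, 5}  B7 = {0, 3, 5}  B8 = {3, 5, 9}
Tree: B1–B2, B2–B3, B3–B4, B4–B5, B5–B6, B6–B7, B7–B8
The largest bag has 3 vertices, giving width 2; this decomposition certifies tw(G) ≤ 2. Since 5–4–1–6–7–8–2–0–3–9–5 is a cycle in G, G is not acyclic. Forests are exactly the graphs of treewidth ≤ 1, so tw(G) ≥ 2. Hence tw(G) = 2 exactly.

2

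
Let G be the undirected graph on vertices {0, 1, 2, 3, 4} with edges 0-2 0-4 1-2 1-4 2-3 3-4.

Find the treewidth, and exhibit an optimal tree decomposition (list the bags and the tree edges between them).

Each bag holds 3 vertices, so the decomposition has width 2, which upper-bounds the treewidth. The edges 1–4–0–2–1 form a cycle, so G is not a tree and its treewidth is at least 2. Hence tw(G) = 2 exactly.

Treewidth 2.
Bags: B1 = {1, 2, 4}  B2 = {0, 2, 4}  B3 = {2, 3, 4}
Tree: B1–B2, B2–B3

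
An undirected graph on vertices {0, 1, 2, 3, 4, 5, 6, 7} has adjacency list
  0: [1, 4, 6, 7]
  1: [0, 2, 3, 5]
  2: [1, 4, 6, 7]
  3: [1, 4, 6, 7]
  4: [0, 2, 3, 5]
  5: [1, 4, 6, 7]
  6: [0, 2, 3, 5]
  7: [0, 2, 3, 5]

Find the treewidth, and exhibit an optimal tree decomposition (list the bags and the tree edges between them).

The largest bag has 5 vertices, giving width 4; this decomposition certifies tw(G) ≤ 4. For the lower bound: the 5 vertex sets {4,5}, {3,7}, {1,2}, {0}, {6} are disjoint, each induces a connected subgraph, and every pair is joined by at least one edge of G. Contracting each set to a single vertex therefore yields K_{5} as a minor, and since treewidth is minor-monotone, tw(G) ≥ tw(K_{5}) = 4. The upper and lower bounds meet at 4, so that is the treewidth.

Treewidth 4.
Bags: B1 = {0, 2, 3, 4, 5}  B2 = {0, 2, 3, 5, 7}  B3 = {0, 1, 2, 3, 5}  B4 = {0, 2, 3, 5, 6}
Tree: B1–B2, B2–B3, B3–B4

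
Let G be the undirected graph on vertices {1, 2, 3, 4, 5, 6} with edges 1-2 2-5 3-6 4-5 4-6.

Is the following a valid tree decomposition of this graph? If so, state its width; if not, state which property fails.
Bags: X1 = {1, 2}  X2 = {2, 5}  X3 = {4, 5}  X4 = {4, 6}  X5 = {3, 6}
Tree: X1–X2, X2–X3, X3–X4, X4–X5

Every vertex of G appears in some bag (union = {1, 2, 3, 4, 5, 6}); every edge is covered by a bag; and for each vertex v the set of bags containing v is connected in the bag tree. The decomposition is therefore valid. The largest bag has 2 vertices, so the width is 1.

Yes; width 1.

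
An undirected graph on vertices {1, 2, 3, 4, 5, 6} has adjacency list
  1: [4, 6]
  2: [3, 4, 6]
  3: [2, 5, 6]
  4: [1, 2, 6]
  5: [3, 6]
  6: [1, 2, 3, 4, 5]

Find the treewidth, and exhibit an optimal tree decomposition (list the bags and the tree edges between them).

The largest bag has 3 vertices, giving width 2; this decomposition certifies tw(G) ≤ 2. For the lower bound, the 3 vertices {1, 4, 6} are pairwise adjacent, and any tree decomposition puts a clique entirely inside one bag — forcing width ≥ 2. Therefore the treewidth is 2.

Treewidth 2.
One such decomposition:
Bags: B1 = {2, 3, 6}  B2 = {2, 4, 6}  B3 = {3, 5, 6}  B4 = {1, 4, 6}
Tree: B1–B2, B1–B3, B2–B4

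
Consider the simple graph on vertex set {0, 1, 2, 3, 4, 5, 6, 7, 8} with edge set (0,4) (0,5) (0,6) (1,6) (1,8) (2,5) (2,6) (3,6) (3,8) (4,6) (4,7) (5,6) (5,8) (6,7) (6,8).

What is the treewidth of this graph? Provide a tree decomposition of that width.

Each bag holds 3 vertices, so the decomposition has width 2, which upper-bounds the treewidth. For the lower bound, the 3 vertices {1, 6, 8} are pairwise adjacent, and any tree decomposition puts a clique entirely inside one bag — forcing width ≥ 2. Combining the bounds, tw(G) = 2.

Treewidth 2.
One optimal decomposition is:
Bags: B1 = {5, 6, 8}  B2 = {0, 5, 6}  B3 = {0, 4, 6}  B4 = {3, 6, 8}  B5 = {1, 6, 8}  B6 = {2, 5, 6}  B7 = {4, 6, 7}
Tree: B1–B2, B2–B3, B1–B4, B4–B5, B1–B6, B3–B7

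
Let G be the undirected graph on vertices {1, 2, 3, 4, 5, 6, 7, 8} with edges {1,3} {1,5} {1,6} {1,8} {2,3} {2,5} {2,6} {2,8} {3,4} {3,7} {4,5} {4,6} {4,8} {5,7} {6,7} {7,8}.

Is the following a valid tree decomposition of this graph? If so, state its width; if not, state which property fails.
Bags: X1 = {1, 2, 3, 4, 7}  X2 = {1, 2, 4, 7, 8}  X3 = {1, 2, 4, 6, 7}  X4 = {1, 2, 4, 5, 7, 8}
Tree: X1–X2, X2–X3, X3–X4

A tree decomposition must satisfy three properties: every vertex lies in some bag; for every edge, both endpoints lie together in some bag; and for every vertex, the bags containing it form a connected subtree. Here bags containing vertex 8 are not connected in the tree, so the decomposition is invalid.

No — bags containing vertex 8 are not connected in the tree.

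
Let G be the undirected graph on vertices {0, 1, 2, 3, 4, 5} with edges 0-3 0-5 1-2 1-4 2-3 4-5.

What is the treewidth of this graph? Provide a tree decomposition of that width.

Each bag holds 3 vertices, so the decomposition has width 2, which upper-bounds the treewidth. Since 1–2–3–0–5–4–1 is a cycle in G, G is not acyclic. Forests are exactly the graphs of treewidth ≤ 1, so tw(G) ≥ 2. Therefore the treewidth is 2.

Treewidth 2.
One such decomposition:
Bags: B1 = {1, 2, 3}  B2 = {0, 1, 3}  B3 = {0, 1, 5}  B4 = {1, 4, 5}
Tree: B1–B2, B2–B3, B3–B4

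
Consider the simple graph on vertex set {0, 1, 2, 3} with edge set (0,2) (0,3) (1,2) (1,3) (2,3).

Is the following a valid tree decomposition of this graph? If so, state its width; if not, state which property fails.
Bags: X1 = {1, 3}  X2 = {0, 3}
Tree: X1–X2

A tree decomposition must satisfy three properties: every vertex lies in some bag; for every edge, both endpoints lie together in some bag; and for every vertex, the bags containing it form a connected subtree. Here vertex 2 appears in no bag, so the decomposition is invalid.

No — vertex 2 appears in no bag.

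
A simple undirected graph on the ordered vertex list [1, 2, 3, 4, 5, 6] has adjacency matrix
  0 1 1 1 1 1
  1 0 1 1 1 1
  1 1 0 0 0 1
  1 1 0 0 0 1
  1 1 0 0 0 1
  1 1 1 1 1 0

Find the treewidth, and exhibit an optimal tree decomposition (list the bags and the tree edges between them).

Every bag has size at most 4, so the width is 4 − 1 = 3 and tw(G) ≤ 3. On the other hand G contains the 4-clique {1, 2, 3, 6}. A clique must lie in a single bag of any decomposition, so no decomposition can have width below 3. Hence tw(G) = 3 exactly.

Treewidth 3.
One optimal decomposition is:
Bags: B1 = {1, 2, 5, 6}  B2 = {1, 2, 3, 6}  B3 = {1, 2, 4, 6}
Tree: B1–B2, B2–B3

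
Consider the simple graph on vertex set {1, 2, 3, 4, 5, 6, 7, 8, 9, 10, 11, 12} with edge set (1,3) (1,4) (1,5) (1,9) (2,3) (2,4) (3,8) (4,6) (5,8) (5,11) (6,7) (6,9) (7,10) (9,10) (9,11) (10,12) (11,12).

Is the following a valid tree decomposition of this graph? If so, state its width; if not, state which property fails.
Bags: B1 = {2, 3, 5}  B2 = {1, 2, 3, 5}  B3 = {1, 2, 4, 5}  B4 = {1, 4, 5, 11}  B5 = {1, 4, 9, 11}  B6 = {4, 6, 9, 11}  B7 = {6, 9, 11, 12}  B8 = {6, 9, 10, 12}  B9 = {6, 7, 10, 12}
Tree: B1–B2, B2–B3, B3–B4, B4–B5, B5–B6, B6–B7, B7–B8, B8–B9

No — vertex 8 appears in no bag.

A tree decomposition must satisfy three properties: every vertex lies in some bag; for every edge, both endpoints lie together in some bag; and for every vertex, the bags containing it form a connected subtree. Here vertex 8 appears in no bag, so the decomposition is invalid.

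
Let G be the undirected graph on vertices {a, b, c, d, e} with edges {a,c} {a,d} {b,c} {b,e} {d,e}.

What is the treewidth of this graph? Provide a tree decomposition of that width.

Treewidth 2.
One such decomposition:
Bags: B1 = {b, d, e}  B2 = {b, c, d}  B3 = {a, c, d}
Tree: B1–B2, B2–B3

Every bag has size at most 3, so the width is 3 − 1 = 2 and tw(G) ≤ 2. Since d–e–b–c–a–d is a cycle in G, G is not acyclic. Forests are exactly the graphs of treewidth ≤ 1, so tw(G) ≥ 2. Therefore the treewidth is 2.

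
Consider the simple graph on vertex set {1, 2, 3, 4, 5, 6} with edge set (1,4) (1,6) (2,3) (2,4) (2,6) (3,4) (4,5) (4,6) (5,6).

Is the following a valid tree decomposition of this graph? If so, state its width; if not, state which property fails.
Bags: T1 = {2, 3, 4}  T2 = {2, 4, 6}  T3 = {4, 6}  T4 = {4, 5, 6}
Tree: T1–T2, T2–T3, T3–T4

A tree decomposition must satisfy three properties: every vertex lies in some bag; for every edge, both endpoints lie together in some bag; and for every vertex, the bags containing it form a connected subtree. Here vertex 1 appears in no bag, so the decomposition is invalid.

No — vertex 1 appears in no bag.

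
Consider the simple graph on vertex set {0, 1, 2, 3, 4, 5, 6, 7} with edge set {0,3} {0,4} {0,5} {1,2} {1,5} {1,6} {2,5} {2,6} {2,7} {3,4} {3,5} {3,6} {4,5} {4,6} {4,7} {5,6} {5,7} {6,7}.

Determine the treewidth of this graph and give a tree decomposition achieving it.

The largest bag has 4 vertices, giving width 3; this decomposition certifies tw(G) ≤ 3. On the other hand G contains the 4-clique {0, 3, 4, 5}. A clique must lie in a single bag of any decomposition, so no decomposition can have width below 3. Combining the bounds, tw(G) = 3.

Treewidth 3.
One such decomposition:
Bags: B1 = {2, 5, 6, 7}  B2 = {1, 2, 5, 6}  B3 = {4, 5, 6, 7}  B4 = {3, 4, 5, 6}  B5 = {0, 3, 4, 5}
Tree: B1–B2, B1–B3, B3–B4, B4–B5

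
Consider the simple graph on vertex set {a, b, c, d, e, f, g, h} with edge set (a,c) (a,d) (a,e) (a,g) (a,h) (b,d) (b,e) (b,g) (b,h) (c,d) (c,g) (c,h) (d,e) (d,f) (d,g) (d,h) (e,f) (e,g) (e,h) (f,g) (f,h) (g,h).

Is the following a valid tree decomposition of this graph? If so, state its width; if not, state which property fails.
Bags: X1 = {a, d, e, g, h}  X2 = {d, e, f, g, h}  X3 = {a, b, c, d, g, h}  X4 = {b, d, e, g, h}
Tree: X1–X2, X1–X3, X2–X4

A tree decomposition must satisfy three properties: every vertex lies in some bag; for every edge, both endpoints lie together in some bag; and for every vertex, the bags containing it form a connected subtree. Here bags containing vertex b are not connected in the tree, so the decomposition is invalid.

No — bags containing vertex b are not connected in the tree.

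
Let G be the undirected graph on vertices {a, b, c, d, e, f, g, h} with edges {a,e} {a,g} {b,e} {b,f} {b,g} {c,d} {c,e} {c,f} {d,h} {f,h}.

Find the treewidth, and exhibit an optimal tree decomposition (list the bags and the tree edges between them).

Treewidth 2.
One such decomposition:
Bags: B1 = {c, d, h}  B2 = {c, f, h}  B3 = {c, e, f}  B4 = {b, e, f}  B5 = {a, b, e}  B6 = {a, b, g}
Tree: B1–B2, B2–B3, B3–B4, B4–B5, B5–B6

The largest bag has 3 vertices, giving width 2; this decomposition certifies tw(G) ≤ 2. For the lower bound, G contains the cycle d–h–f–c–d, so G is not a forest; only forests have treewidth ≤ 1, hence tw(G) ≥ 2. The upper and lower bounds meet at 2, so that is the treewidth.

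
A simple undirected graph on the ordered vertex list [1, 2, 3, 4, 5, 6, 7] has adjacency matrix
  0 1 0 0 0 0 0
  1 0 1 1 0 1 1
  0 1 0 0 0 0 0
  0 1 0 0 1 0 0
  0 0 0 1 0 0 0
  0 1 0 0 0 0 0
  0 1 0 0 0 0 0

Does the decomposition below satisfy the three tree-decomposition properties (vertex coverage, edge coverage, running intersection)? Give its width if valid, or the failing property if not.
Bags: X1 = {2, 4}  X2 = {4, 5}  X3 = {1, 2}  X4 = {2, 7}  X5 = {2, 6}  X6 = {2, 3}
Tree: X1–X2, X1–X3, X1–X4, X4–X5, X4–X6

Yes; width 1.

Every vertex of G appears in some bag (union = {1, 2, 3, 4, 5, 6, 7}); every edge is covered by a bag; and for each vertex v the set of bags containing v is connected in the bag tree. The decomposition is therefore valid. The largest bag has 2 vertices, so the width is 1.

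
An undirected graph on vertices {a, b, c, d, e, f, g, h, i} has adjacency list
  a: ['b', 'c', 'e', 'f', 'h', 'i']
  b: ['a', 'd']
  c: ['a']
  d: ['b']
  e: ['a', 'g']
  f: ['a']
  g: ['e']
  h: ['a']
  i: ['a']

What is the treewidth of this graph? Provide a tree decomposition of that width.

Each bag holds 2 vertices, so the decomposition has width 1, which upper-bounds the treewidth. Any graph with an edge has treewidth ≥ 1, and G has the edge f–a. Combining the bounds, tw(G) = 1.

Treewidth 1.
Bags: B1 = {a, f}  B2 = {a, b}  B3 = {a, e}  B4 = {a, h}  B5 = {a, i}  B6 = {b, d}  B7 = {a, c}  B8 = {e, g}
Tree: B1–B2, B2–B3, B3–B4, B2–B5, B2–B6, B4–B7, B3–B8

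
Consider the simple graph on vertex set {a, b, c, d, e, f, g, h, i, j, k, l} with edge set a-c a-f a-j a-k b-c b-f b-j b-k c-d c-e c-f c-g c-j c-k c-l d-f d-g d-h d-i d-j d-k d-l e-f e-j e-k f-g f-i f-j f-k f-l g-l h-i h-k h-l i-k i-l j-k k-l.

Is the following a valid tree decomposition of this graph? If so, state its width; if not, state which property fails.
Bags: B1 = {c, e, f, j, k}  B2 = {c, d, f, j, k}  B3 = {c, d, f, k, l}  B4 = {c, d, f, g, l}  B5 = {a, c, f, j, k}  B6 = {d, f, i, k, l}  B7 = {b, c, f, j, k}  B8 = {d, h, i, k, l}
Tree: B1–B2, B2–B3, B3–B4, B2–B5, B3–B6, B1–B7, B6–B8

Yes; width 4.

Vertex coverage: the bags together contain {a, b, c, d, e, f, g, h, i, j, k, l}, the full vertex set. Edge coverage: each edge of G has both endpoints in at least one bag. Running intersection: for every vertex, the bags containing it form a connected subtree. All three properties hold, so this is a valid tree decomposition of width max|bag| − 1 = 4, and hence tw(G) ≤ 4.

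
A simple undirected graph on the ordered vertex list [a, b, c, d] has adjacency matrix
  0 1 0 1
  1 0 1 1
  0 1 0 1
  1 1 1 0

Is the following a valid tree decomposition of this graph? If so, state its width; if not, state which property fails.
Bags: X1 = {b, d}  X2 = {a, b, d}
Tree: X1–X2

No — vertex c appears in no bag.

A tree decomposition must satisfy three properties: every vertex lies in some bag; for every edge, both endpoints lie together in some bag; and for every vertex, the bags containing it form a connected subtree. Here vertex c appears in no bag, so the decomposition is invalid.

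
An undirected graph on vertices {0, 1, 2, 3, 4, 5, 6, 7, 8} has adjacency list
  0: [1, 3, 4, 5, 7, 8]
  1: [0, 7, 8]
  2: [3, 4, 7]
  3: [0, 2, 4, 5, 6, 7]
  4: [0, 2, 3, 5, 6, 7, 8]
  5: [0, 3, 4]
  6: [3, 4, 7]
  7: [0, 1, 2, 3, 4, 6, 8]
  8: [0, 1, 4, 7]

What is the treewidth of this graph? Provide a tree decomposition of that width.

Treewidth 3.
One such decomposition:
Bags: B1 = {0, 3, 4, 7}  B2 = {0, 3, 4, 5}  B3 = {2, 3, 4, 7}  B4 = {3, 4, 6, 7}  B5 = {0, 4, 7, 8}  B6 = {0, 1, 7, 8}
Tree: B1–B2, B1–B3, B3–B4, B1–B5, B5–B6

Each bag holds 4 vertices, so the decomposition has width 3, which upper-bounds the treewidth. For the lower bound, the 4 vertices {0, 1, 7, 8} are pairwise adjacent, and any tree decomposition puts a clique entirely inside one bag — forcing width ≥ 3. Hence tw(G) = 3 exactly.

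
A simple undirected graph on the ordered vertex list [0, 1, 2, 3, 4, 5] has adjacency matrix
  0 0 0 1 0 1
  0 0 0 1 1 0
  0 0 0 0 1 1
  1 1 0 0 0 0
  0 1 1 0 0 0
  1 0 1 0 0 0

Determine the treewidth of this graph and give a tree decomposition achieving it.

Treewidth 2.
One optimal decomposition is:
Bags: B1 = {1, 2, 4}  B2 = {1, 2, 5}  B3 = {0, 1, 5}  B4 = {0, 1, 3}
Tree: B1–B2, B2–B3, B3–B4

The largest bag has 3 vertices, giving width 2; this decomposition certifies tw(G) ≤ 2. For the lower bound, G contains the cycle 1–4–2–5–0–3–1, so G is not a forest; only forests have treewidth ≤ 1, hence tw(G) ≥ 2. Hence tw(G) = 2 exactly.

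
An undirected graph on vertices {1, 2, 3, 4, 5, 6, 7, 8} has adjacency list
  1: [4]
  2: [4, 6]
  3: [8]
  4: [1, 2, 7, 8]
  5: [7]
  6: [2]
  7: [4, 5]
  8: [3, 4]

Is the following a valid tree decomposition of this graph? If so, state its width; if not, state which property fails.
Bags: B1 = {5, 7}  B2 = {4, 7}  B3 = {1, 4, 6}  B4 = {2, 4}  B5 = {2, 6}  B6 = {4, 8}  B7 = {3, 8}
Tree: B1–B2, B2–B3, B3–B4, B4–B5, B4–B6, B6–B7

A tree decomposition must satisfy three properties: every vertex lies in some bag; for every edge, both endpoints lie together in some bag; and for every vertex, the bags containing it form a connected subtree. Here bags containing vertex 6 are not connected in the tree, so the decomposition is invalid.

No — bags containing vertex 6 are not connected in the tree.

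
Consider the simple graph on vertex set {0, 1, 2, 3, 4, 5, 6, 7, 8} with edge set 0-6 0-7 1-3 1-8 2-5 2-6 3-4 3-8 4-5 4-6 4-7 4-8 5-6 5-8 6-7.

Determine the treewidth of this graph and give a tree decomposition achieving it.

Treewidth 2.
Bags: B1 = {0, 6, 7}  B2 = {4, 6, 7}  B3 = {4, 5, 6}  B4 = {4, 5, 8}  B5 = {3, 4, 8}  B6 = {1, 3, 8}  B7 = {2, 5, 6}
Tree: B1–B2, B2–B3, B3–B4, B4–B5, B5–B6, B3–B7

Every bag has size at most 3, so the width is 3 − 1 = 2 and tw(G) ≤ 2. For the lower bound, the 3 vertices {0, 6, 7} are pairwise adjacent, and any tree decomposition puts a clique entirely inside one bag — forcing width ≥ 2. Therefore the treewidth is 2.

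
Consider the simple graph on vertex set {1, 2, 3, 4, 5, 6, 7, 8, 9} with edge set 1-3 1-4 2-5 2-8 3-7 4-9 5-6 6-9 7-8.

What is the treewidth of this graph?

A width-2 tree decomposition is:
Bags: B1 = {4, 6, 9}  B2 = {1, 4, 6}  B3 = {1, 3, 6}  B4 = {3, 6, 7}  B5 = {6, 7, 8}  B6 = {2, 6, 8}  B7 = {2, 5, 6}
Tree: B1–B2, B2–B3, B3–B4, B4–B5, B5–B6, B6–B7
The largest bag has 3 vertices, giving width 2; this decomposition certifies tw(G) ≤ 2. The edges 6–9–4–1–3–7–8–2–5–6 form a cycle, so G is not a tree and its treewidth is at least 2. The upper and lower bounds meet at 2, so that is the treewidth.

2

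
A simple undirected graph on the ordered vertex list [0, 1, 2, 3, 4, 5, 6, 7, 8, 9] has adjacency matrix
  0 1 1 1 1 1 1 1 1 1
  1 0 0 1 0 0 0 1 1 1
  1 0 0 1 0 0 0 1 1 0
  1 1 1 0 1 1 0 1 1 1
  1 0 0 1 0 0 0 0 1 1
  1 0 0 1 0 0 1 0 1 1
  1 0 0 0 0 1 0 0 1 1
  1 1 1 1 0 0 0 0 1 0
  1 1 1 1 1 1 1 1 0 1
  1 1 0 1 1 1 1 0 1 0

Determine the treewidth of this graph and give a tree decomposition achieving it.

The largest bag has 5 vertices, giving width 4; this decomposition certifies tw(G) ≤ 4. On the other hand G contains the 5-clique {0, 1, 3, 8, 9}. A clique must lie in a single bag of any decomposition, so no decomposition can have width below 4. Combining the bounds, tw(G) = 4.

Treewidth 4.
One optimal decomposition is:
Bags: B1 = {0, 3, 5, 8, 9}  B2 = {0, 1, 3, 8, 9}  B3 = {0, 5, 6, 8, 9}  B4 = {0, 1, 3, 7, 8}  B5 = {0, 2, 3, 7, 8}  B6 = {0, 3, 4, 8, 9}
Tree: B1–B2, B1–B3, B2–B4, B4–B5, B2–B6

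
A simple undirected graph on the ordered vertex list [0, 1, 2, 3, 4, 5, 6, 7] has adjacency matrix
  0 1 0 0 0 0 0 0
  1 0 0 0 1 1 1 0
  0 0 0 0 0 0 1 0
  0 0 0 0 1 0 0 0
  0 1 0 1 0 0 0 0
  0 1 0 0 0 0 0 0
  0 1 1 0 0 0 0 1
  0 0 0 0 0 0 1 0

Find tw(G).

1

A width-1 tree decomposition is:
Bags: B1 = {1, 5}  B2 = {0, 1}  B3 = {1, 6}  B4 = {1, 4}  B5 = {3, 4}  B6 = {6, 7}  B7 = {2, 6}
Tree: B1–B2, B1–B3, B2–B4, B4–B5, B3–B6, B3–B7
The largest bag has 2 vertices, giving width 1; this decomposition certifies tw(G) ≤ 1. G has an edge, so its treewidth is at least 1. Combining the bounds, tw(G) = 1.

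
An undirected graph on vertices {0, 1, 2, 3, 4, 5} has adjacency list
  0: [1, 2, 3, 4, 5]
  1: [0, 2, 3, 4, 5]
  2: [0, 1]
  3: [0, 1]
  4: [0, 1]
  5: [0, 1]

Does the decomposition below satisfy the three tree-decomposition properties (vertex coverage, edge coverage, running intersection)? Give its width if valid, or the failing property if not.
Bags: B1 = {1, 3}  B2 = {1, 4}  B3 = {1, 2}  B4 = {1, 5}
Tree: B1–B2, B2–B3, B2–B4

A tree decomposition must satisfy three properties: every vertex lies in some bag; for every edge, both endpoints lie together in some bag; and for every vertex, the bags containing it form a connected subtree. Here vertex 0 appears in no bag, so the decomposition is invalid.

No — vertex 0 appears in no bag.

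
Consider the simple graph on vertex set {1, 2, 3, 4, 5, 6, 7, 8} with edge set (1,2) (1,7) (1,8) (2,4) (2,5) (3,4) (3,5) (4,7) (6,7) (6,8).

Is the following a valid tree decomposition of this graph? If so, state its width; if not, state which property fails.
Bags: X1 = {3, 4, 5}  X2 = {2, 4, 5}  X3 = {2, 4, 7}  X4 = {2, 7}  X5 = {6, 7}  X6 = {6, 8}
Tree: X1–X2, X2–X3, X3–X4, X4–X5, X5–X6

A tree decomposition must satisfy three properties: every vertex lies in some bag; for every edge, both endpoints lie together in some bag; and for every vertex, the bags containing it form a connected subtree. Here vertex 1 appears in no bag, so the decomposition is invalid.

No — vertex 1 appears in no bag.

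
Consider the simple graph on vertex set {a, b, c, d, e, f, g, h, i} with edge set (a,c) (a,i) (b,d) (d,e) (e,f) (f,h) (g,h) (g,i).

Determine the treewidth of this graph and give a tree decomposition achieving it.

Each bag holds 2 vertices, so the decomposition has width 1, which upper-bounds the treewidth. Since G has at least one edge (e.g. b–d), it is not an edgeless graph, so tw(G) ≥ 1. The upper and lower bounds meet at 1, so that is the treewidth.

Treewidth 1.
Bags: B1 = {b, d}  B2 = {d, e}  B3 = {e, f}  B4 = {f, h}  B5 = {g, h}  B6 = {g, i}  B7 = {a, i}  B8 = {a, c}
Tree: B1–B2, B2–B3, B3–B4, B4–B5, B5–B6, B6–B7, B7–B8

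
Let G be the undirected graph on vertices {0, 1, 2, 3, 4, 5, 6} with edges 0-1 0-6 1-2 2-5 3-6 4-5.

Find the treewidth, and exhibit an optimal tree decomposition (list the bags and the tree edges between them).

Each bag holds 2 vertices, so the decomposition has width 1, which upper-bounds the treewidth. Since G has at least one edge (e.g. 4–5), it is not an edgeless graph, so tw(G) ≥ 1. Hence tw(G) = 1 exactly.

Treewidth 1.
One optimal decomposition is:
Bags: B1 = {4, 5}  B2 = {2, 5}  B3 = {1, 2}  B4 = {0, 1}  B5 = {0, 6}  B6 = {3, 6}
Tree: B1–B2, B2–B3, B3–B4, B4–B5, B5–B6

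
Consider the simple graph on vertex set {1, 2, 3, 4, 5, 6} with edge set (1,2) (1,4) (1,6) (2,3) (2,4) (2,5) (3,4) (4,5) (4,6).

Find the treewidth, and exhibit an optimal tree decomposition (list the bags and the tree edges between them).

Treewidth 2.
One optimal decomposition is:
Bags: B1 = {1, 4, 6}  B2 = {1, 2, 4}  B3 = {2, 3, 4}  B4 = {2, 4, 5}
Tree: B1–B2, B2–B3, B3–B4

The largest bag has 3 vertices, giving width 2; this decomposition certifies tw(G) ≤ 2. On the other hand G contains the 3-clique {1, 2, 4}. A clique must lie in a single bag of any decomposition, so no decomposition can have width below 2. The upper and lower bounds meet at 2, so that is the treewidth.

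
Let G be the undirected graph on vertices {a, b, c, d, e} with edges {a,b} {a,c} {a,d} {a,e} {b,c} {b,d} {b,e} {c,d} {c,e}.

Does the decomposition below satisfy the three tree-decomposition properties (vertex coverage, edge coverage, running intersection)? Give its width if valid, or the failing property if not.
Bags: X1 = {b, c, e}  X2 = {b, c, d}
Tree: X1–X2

No — vertex a appears in no bag.

A tree decomposition must satisfy three properties: every vertex lies in some bag; for every edge, both endpoints lie together in some bag; and for every vertex, the bags containing it form a connected subtree. Here vertex a appears in no bag, so the decomposition is invalid.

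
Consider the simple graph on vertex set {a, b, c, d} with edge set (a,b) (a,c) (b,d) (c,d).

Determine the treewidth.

2

A width-2 tree decomposition is:
Bags: B1 = {a, b, d}  B2 = {a, c, d}
Tree: B1–B2
Each bag holds 3 vertices, so the decomposition has width 2, which upper-bounds the treewidth. Since a–b–d–c–a is a cycle in G, G is not acyclic. Forests are exactly the graphs of treewidth ≤ 1, so tw(G) ≥ 2. The upper and lower bounds meet at 2, so that is the treewidth.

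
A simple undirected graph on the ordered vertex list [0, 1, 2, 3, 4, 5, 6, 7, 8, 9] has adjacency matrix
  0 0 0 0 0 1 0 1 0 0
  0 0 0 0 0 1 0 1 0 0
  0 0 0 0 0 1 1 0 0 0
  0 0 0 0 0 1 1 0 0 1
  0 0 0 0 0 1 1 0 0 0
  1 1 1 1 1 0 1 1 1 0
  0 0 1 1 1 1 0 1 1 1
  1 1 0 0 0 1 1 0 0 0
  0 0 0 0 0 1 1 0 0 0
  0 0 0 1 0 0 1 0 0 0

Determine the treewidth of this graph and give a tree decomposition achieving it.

Treewidth 2.
One optimal decomposition is:
Bags: B1 = {5, 6, 7}  B2 = {3, 5, 6}  B3 = {3, 6, 9}  B4 = {4, 5, 6}  B5 = {5, 6, 8}  B6 = {0, 5, 7}  B7 = {2, 5, 6}  B8 = {1, 5, 7}
Tree: B1–B2, B2–B3, B1–B4, B2–B5, B1–B6, B5–B7, B6–B8

Each bag holds 3 vertices, so the decomposition has width 2, which upper-bounds the treewidth. Conversely, {3, 6, 9} is a clique of size 3, and the vertices of any clique must share a bag in every tree decomposition; so some bag has ≥ 3 vertices and tw(G) ≥ 2. The upper and lower bounds meet at 2, so that is the treewidth.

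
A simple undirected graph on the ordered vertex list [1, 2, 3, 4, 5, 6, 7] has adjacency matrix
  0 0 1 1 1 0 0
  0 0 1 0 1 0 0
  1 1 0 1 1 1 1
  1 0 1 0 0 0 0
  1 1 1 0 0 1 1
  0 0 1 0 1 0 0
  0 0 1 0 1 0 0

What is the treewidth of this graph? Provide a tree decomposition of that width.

Treewidth 2.
One such decomposition:
Bags: B1 = {1, 3, 5}  B2 = {3, 5, 6}  B3 = {1, 3, 4}  B4 = {2, 3, 5}  B5 = {3, 5, 7}
Tree: B1–B2, B1–B3, B2–B4, B1–B5

The largest bag has 3 vertices, giving width 2; this decomposition certifies tw(G) ≤ 2. For the lower bound, the 3 vertices {1, 3, 4} are pairwise adjacent, and any tree decomposition puts a clique entirely inside one bag — forcing width ≥ 2. Combining the bounds, tw(G) = 2.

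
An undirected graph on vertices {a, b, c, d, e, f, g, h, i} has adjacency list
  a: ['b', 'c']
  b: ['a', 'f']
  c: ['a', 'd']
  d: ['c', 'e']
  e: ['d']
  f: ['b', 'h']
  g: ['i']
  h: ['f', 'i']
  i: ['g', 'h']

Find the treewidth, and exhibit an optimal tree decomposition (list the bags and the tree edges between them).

Treewidth 1.
Bags: B1 = {d, e}  B2 = {c, d}  B3 = {a, c}  B4 = {a, b}  B5 = {b, f}  B6 = {f, h}  B7 = {h, i}  B8 = {g, i}
Tree: B1–B2, B2–B3, B3–B4, B4–B5, B5–B6, B6–B7, B7–B8

Every bag has size at most 2, so the width is 2 − 1 = 1 and tw(G) ≤ 1. Since G has at least one edge (e.g. e–d), it is not an edgeless graph, so tw(G) ≥ 1. The upper and lower bounds meet at 1, so that is the treewidth.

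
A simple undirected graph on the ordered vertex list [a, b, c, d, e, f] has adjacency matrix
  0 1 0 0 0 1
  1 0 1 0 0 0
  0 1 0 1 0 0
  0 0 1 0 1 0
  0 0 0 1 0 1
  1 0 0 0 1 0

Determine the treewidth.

A width-2 tree decomposition is:
Bags: B1 = {a, e, f}  B2 = {a, b, e}  B3 = {b, c, e}  B4 = {c, d, e}
Tree: B1–B2, B2–B3, B3–B4
The largest bag has 3 vertices, giving width 2; this decomposition certifies tw(G) ≤ 2. For the lower bound, G contains the cycle e–f–a–b–c–d–e, so G is not a forest; only forests have treewidth ≤ 1, hence tw(G) ≥ 2. Therefore the treewidth is 2.

2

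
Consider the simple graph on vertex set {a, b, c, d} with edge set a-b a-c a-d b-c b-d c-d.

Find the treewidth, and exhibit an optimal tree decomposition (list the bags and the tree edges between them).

Treewidth 3.
Bags: B1 = {a, b, c, d}
Tree: (single bag)

With just one bag of size 4, the width is 4 − 1 = 3, so tw(G) ≤ 3. For the lower bound, the 4 vertices {a, b, c, d} are pairwise adjacent, and any tree decomposition puts a clique entirely inside one bag — forcing width ≥ 3. The upper and lower bounds meet at 3, so that is the treewidth.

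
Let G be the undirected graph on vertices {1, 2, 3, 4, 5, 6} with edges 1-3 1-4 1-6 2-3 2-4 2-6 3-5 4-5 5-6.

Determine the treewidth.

A width-3 tree decomposition is:
Bags: B1 = {1, 2, 4, 5}  B2 = {1, 2, 5, 6}  B3 = {1, 2, 3, 5}
Tree: B1–B2, B2–B3
Every bag has size at most 4, so the width is 4 − 1 = 3 and tw(G) ≤ 3. For the lower bound: the 4 vertex sets {2,4}, {1,6}, {5}, {3} are disjoint, each induces a connected subgraph, and every pair is joined by at least one edge of G. Contracting each set to a single vertex therefore yields K_{4} as a minor, and since treewidth is minor-monotone, tw(G) ≥ tw(K_{4}) = 3. The upper and lower bounds meet at 3, so that is the treewidth.

3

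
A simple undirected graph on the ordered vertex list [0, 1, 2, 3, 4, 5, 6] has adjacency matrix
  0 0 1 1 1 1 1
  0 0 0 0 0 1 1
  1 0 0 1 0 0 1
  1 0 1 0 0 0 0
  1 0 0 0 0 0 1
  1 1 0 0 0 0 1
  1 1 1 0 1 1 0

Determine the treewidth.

A width-2 tree decomposition is:
Bags: B1 = {0, 5, 6}  B2 = {1, 5, 6}  B3 = {0, 4, 6}  B4 = {0, 2, 6}  B5 = {0, 2, 3}
Tree: B1–B2, B1–B3, B3–B4, B4–B5
Every bag has size at most 3, so the width is 3 − 1 = 2 and tw(G) ≤ 2. Conversely, {0, 2, 3} is a clique of size 3, and the vertices of any clique must share a bag in every tree decomposition; so some bag has ≥ 3 vertices and tw(G) ≥ 2. Hence tw(G) = 2 exactly.

2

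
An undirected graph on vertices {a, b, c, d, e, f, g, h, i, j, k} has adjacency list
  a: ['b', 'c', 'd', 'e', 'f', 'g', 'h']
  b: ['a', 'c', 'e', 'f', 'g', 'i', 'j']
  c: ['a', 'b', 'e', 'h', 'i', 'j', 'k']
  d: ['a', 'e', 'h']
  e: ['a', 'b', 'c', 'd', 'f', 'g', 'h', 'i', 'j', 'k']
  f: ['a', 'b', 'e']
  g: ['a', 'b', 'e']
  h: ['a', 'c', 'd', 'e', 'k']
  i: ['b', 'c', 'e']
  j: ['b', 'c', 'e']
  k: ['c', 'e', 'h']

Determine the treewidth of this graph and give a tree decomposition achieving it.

Treewidth 3.
Bags: B1 = {a, c, e, h}  B2 = {a, d, e, h}  B3 = {a, b, c, e}  B4 = {c, e, h, k}  B5 = {a, b, e, g}  B6 = {b, c, e, i}  B7 = {b, c, e, j}  B8 = {a, b, e, f}
Tree: B1–B2, B1–B3, B1–B4, B3–B5, B3–B6, B3–B7, B3–B8

The largest bag has 4 vertices, giving width 3; this decomposition certifies tw(G) ≤ 3. On the other hand G contains the 4-clique {a, d, e, h}. A clique must lie in a single bag of any decomposition, so no decomposition can have width below 3. Therefore the treewidth is 3.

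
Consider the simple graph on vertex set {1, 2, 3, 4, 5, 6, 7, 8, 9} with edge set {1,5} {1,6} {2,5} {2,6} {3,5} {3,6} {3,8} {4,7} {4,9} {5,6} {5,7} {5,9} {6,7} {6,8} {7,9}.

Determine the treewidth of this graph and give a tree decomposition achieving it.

Treewidth 2.
One optimal decomposition is:
Bags: B1 = {1, 5, 6}  B2 = {5, 6, 7}  B3 = {2, 5, 6}  B4 = {3, 5, 6}  B5 = {5, 7, 9}  B6 = {3, 6, 8}  B7 = {4, 7, 9}
Tree: B1–B2, B1–B3, B2–B4, B2–B5, B4–B6, B5–B7

The largest bag has 3 vertices, giving width 2; this decomposition certifies tw(G) ≤ 2. For the lower bound, the 3 vertices {3, 6, 8} are pairwise adjacent, and any tree decomposition puts a clique entirely inside one bag — forcing width ≥ 2. Combining the bounds, tw(G) = 2.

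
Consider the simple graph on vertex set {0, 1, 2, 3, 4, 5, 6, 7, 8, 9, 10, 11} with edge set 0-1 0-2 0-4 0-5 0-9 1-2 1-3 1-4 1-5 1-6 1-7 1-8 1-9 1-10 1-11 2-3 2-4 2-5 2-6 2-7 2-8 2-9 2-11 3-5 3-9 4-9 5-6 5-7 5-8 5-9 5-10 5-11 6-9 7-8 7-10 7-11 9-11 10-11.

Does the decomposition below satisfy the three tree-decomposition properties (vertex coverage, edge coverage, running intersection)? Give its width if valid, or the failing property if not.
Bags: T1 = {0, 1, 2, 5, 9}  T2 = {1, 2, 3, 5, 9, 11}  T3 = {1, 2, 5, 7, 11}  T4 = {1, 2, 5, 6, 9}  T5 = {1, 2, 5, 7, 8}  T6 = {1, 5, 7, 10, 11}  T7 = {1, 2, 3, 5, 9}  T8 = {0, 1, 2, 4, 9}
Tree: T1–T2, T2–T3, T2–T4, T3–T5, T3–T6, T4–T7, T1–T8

No — bags containing vertex 3 are not connected in the tree.

A tree decomposition must satisfy three properties: every vertex lies in some bag; for every edge, both endpoints lie together in some bag; and for every vertex, the bags containing it form a connected subtree. Here bags containing vertex 3 are not connected in the tree, so the decomposition is invalid.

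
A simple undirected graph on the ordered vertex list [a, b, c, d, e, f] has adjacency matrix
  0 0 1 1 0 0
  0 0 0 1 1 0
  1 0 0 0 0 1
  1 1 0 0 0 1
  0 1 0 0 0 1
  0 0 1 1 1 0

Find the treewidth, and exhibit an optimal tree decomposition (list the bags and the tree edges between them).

Treewidth 2.
Bags: B1 = {b, e, f}  B2 = {b, d, f}  B3 = {c, d, f}  B4 = {a, c, d}
Tree: B1–B2, B2–B3, B3–B4

Every bag has size at most 3, so the width is 3 − 1 = 2 and tw(G) ≤ 2. For the lower bound, G contains the cycle e–b–d–f–e, so G is not a forest; only forests have treewidth ≤ 1, hence tw(G) ≥ 2. Combining the bounds, tw(G) = 2.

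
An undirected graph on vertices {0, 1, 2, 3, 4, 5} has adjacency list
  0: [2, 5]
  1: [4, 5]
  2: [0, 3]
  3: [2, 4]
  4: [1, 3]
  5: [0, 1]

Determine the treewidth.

2

A width-2 tree decomposition is:
Bags: B1 = {0, 2, 5}  B2 = {2, 3, 5}  B3 = {3, 4, 5}  B4 = {1, 4, 5}
Tree: B1–B2, B2–B3, B3–B4
The largest bag has 3 vertices, giving width 2; this decomposition certifies tw(G) ≤ 2. Since 5–0–2–3–4–1–5 is a cycle in G, G is not acyclic. Forests are exactly the graphs of treewidth ≤ 1, so tw(G) ≥ 2. Hence tw(G) = 2 exactly.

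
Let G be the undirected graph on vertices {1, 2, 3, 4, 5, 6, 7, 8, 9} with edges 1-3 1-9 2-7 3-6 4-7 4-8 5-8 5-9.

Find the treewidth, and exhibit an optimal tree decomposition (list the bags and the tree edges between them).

Treewidth 1.
One such decomposition:
Bags: B1 = {2, 7}  B2 = {4, 7}  B3 = {4, 8}  B4 = {5, 8}  B5 = {5, 9}  B6 = {1, 9}  B7 = {1, 3}  B8 = {3, 6}
Tree: B1–B2, B2–B3, B3–B4, B4–B5, B5–B6, B6–B7, B7–B8

Every bag has size at most 2, so the width is 2 − 1 = 1 and tw(G) ≤ 1. G has an edge, so its treewidth is at least 1. Hence tw(G) = 1 exactly.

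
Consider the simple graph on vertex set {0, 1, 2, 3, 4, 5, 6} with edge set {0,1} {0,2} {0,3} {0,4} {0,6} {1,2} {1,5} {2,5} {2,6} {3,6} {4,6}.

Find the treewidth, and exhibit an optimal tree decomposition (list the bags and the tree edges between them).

Treewidth 2.
One optimal decomposition is:
Bags: B1 = {0, 1, 2}  B2 = {0, 2, 6}  B3 = {1, 2, 5}  B4 = {0, 4, 6}  B5 = {0, 3, 6}
Tree: B1–B2, B1–B3, B2–B4, B2–B5

The largest bag has 3 vertices, giving width 2; this decomposition certifies tw(G) ≤ 2. For the lower bound, the 3 vertices {0, 1, 2} are pairwise adjacent, and any tree decomposition puts a clique entirely inside one bag — forcing width ≥ 2. The upper and lower bounds meet at 2, so that is the treewidth.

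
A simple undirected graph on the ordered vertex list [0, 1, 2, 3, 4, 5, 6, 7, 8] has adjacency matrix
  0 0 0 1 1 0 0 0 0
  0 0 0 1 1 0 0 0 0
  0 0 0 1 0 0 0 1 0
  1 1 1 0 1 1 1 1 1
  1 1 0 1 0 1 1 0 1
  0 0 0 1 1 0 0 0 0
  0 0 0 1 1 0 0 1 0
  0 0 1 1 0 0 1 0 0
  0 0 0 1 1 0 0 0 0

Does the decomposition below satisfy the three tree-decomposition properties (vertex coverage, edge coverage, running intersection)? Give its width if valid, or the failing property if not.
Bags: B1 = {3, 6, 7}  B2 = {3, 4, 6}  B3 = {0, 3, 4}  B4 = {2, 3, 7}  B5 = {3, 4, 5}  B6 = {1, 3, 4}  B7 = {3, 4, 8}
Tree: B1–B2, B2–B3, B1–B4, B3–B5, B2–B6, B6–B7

Yes; width 2.

Every vertex of G appears in some bag (union = {0, 1, 2, 3, 4, 5, 6, 7, 8}); every edge is covered by a bag; and for each vertex v the set of bags containing v is connected in the bag tree. The decomposition is therefore valid. The largest bag has 3 vertices, so the width is 2.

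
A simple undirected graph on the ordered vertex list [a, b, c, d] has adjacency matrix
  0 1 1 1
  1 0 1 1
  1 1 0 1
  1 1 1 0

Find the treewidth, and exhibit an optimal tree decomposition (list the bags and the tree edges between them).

Treewidth 3.
One such decomposition:
Bags: B1 = {a, b, c, d}
Tree: (single bag)

A single bag containing all 4 vertices is trivially a valid decomposition of width 3. On the other hand G contains the 4-clique {a, b, c, d}. A clique must lie in a single bag of any decomposition, so no decomposition can have width below 3. Combining the bounds, tw(G) = 3.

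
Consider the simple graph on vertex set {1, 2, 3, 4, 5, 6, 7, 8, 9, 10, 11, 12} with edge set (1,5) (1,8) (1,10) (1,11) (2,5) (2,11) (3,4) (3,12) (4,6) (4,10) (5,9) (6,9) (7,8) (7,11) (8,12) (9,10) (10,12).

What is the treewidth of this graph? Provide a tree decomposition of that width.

Treewidth 3.
One such decomposition:
Bags: B1 = {2, 7, 8, 11}  B2 = {1, 2, 8, 11}  B3 = {1, 2, 5, 8}  B4 = {1, 5, 8, 12}  B5 = {1, 5, 10, 12}  B6 = {5, 9, 10, 12}  B7 = {3, 9, 10, 12}  B8 = {3, 4, 9, 10}  B9 = {3, 4, 6, 9}
Tree: B1–B2, B2–B3, B3–B4, B4–B5, B5–B6, B6–B7, B7–B8, B8–B9

Each bag holds 4 vertices, so the decomposition has width 3, which upper-bounds the treewidth. For the lower bound: the 4 vertex sets {2,7,11}, {8}, {1}, {5,9,10,12} are disjoint, each induces a connected subgraph, and every pair is joined by at least one edge of G. Contracting each set to a single vertex therefore yields K_{4} as a minor, and since treewidth is minor-monotone, tw(G) ≥ tw(K_{4}) = 3. Combining the bounds, tw(G) = 3.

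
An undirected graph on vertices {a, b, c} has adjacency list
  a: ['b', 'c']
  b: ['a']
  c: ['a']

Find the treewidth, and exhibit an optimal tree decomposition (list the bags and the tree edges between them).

Treewidth 1.
Bags: B1 = {a, b}  B2 = {a, c}
Tree: B1–B2

Every bag has size at most 2, so the width is 2 − 1 = 1 and tw(G) ≤ 1. G has an edge, so its treewidth is at least 1. The upper and lower bounds meet at 1, so that is the treewidth.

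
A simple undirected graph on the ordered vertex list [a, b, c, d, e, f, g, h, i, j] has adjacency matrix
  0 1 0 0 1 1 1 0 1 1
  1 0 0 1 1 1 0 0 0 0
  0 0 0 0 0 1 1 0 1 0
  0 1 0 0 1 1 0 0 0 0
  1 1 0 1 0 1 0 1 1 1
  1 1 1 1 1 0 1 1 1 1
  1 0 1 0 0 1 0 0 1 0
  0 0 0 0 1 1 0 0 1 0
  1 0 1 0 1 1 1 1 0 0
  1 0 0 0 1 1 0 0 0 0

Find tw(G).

3

A width-3 tree decomposition is:
Bags: B1 = {a, e, f, i}  B2 = {a, b, e, f}  B3 = {a, f, g, i}  B4 = {e, f, h, i}  B5 = {c, f, g, i}  B6 = {a, e, f, j}  B7 = {b, d, e, f}
Tree: B1–B2, B1–B3, B1–B4, B3–B5, B2–B6, B2–B7
Every bag has size at most 4, so the width is 4 − 1 = 3 and tw(G) ≤ 3. On the other hand G contains the 4-clique {c, f, g, i}. A clique must lie in a single bag of any decomposition, so no decomposition can have width below 3. Therefore the treewidth is 3.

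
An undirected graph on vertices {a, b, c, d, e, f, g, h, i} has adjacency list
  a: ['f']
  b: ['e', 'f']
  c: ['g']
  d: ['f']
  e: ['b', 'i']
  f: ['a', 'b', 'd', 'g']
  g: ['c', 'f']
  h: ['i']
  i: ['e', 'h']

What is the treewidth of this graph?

A width-1 tree decomposition is:
Bags: B1 = {b, f}  B2 = {b, e}  B3 = {e, i}  B4 = {f, g}  B5 = {c, g}  B6 = {d, f}  B7 = {a, f}  B8 = {h, i}
Tree: B1–B2, B2–B3, B1–B4, B4–B5, B1–B6, B1–B7, B3–B8
Every bag has size at most 2, so the width is 2 − 1 = 1 and tw(G) ≤ 1. G has an edge, so its treewidth is at least 1. Combining the bounds, tw(G) = 1.

1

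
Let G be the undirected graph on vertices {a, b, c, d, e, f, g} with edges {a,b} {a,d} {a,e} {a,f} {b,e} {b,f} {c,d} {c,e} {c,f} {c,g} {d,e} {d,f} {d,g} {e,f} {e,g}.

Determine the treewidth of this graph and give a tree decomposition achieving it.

The largest bag has 4 vertices, giving width 3; this decomposition certifies tw(G) ≤ 3. On the other hand G contains the 4-clique {c, d, e, g}. A clique must lie in a single bag of any decomposition, so no decomposition can have width below 3. Therefore the treewidth is 3.

Treewidth 3.
Bags: B1 = {a, b, e, f}  B2 = {a, d, e, f}  B3 = {c, d, e, f}  B4 = {c, d, e, g}
Tree: B1–B2, B2–B3, B3–B4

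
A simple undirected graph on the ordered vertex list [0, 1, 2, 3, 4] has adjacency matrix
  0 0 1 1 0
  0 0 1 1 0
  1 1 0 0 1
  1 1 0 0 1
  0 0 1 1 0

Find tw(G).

A width-2 tree decomposition is:
Bags: B1 = {1, 2, 3}  B2 = {0, 2, 3}  B3 = {2, 3, 4}
Tree: B1–B2, B2–B3
Every bag has size at most 3, so the width is 3 − 1 = 2 and tw(G) ≤ 2. Since 1–3–0–2–1 is a cycle in G, G is not acyclic. Forests are exactly the graphs of treewidth ≤ 1, so tw(G) ≥ 2. The upper and lower bounds meet at 2, so that is the treewidth.

2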